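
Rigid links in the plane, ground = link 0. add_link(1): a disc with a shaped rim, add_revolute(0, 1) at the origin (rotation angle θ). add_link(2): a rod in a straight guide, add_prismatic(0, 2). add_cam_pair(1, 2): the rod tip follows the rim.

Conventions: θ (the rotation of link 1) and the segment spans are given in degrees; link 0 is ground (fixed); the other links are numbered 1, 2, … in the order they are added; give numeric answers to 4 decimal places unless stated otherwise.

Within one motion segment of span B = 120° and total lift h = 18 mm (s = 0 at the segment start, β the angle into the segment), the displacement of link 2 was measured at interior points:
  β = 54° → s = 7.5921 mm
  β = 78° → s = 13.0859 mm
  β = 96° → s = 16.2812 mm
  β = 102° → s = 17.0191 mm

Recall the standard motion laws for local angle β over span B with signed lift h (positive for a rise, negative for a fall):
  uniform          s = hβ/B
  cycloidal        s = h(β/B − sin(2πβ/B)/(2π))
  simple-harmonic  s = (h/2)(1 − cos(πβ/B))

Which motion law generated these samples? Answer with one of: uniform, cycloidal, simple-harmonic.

candidates at β/B = r: uniform s = h·r (linear in β); cycloidal s = h·(r − sin(2πr)/(2π)); simple-harmonic s = (h/2)(1 − cos(πr))
β=54°: printed 7.5921 | uniform 8.1000, cycloidal 7.2147, simple-harmonic 7.5921
β=78°: printed 13.0859 | uniform 11.7000, cycloidal 14.0177, simple-harmonic 13.0859
β=96°: printed 16.2812 | uniform 14.4000, cycloidal 17.1246, simple-harmonic 16.2812
β=102°: printed 17.0191 | uniform 15.3000, cycloidal 17.6177, simple-harmonic 17.0191
only one law matches every sample → simple-harmonic

simple-harmonic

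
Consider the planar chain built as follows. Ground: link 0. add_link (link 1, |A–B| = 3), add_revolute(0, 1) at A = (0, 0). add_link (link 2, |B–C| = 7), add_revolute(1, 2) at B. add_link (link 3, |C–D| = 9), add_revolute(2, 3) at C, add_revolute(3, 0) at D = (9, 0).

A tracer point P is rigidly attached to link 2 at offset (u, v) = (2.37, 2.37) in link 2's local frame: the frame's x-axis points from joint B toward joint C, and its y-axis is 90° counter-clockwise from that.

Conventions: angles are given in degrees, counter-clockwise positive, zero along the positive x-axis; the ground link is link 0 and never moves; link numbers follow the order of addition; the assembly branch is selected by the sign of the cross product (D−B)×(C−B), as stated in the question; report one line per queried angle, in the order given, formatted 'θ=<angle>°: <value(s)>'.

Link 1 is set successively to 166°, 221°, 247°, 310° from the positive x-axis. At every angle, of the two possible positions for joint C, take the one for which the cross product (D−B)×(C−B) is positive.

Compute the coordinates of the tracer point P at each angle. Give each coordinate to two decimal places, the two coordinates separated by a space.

A=(0,0), D=(9.00,0)
θ=166°: B = A + 3.00·(cos166°, sin166°) = (-2.9109, 0.7258)
θ=166°: |BD| = 11.9330
θ=166°: circle(B,7.00) ∩ circle(D,9.00): a=4.6257, h=5.2539
θ=166°:   candidates: C₊=(2.0258,5.6886) cross=62.694; C₋=(1.3867,-4.7997) cross=-62.694
θ=166°:   branch + wants cross > 0 → take C=(2.0258,5.6886) (cross=62.694)
θ=166°: ex = (C−B)/|BC| = (0.7052,0.7090); ey = (-0.7090,0.7052)
θ=166°: P = B + 2.37·ex + 2.37·ey = (-2.9197,4.0774)
θ=221°: B = A + 3.00·(cos221°, sin221°) = (-2.2641, -1.9682)
θ=221°: |BD| = 11.4348
θ=221°: circle(B,7.00) ∩ circle(D,9.00): a=4.3182, h=5.5094
θ=221°:   candidates: C₊=(1.0413,4.2023) cross=62.999; C₋=(2.9379,-6.6521) cross=-62.999
θ=221°:   branch + wants cross > 0 → take C=(1.0413,4.2023) (cross=62.999)
θ=221°: ex = (C−B)/|BC| = (0.4722,0.8815); ey = (-0.8815,0.4722)
θ=221°: P = B + 2.37·ex + 2.37·ey = (-3.2341,1.2401)
θ=247°: B = A + 3.00·(cos247°, sin247°) = (-1.1722, -2.7615)
θ=247°: |BD| = 10.5404
θ=247°: circle(B,7.00) ∩ circle(D,9.00): a=3.7522, h=5.9094
θ=247°:   candidates: C₊=(0.9007,3.9245) cross=62.287; C₋=(3.9972,-7.4814) cross=-62.287
θ=247°:   branch + wants cross > 0 → take C=(0.9007,3.9245) (cross=62.287)
θ=247°: ex = (C−B)/|BC| = (0.2961,0.9551); ey = (-0.9551,0.2961)
θ=247°: P = B + 2.37·ex + 2.37·ey = (-2.7341,0.2040)
θ=310°: B = A + 3.00·(cos310°, sin310°) = (1.9284, -2.2981)
θ=310°: |BD| = 7.4357
θ=310°: circle(B,7.00) ∩ circle(D,9.00): a=1.5661, h=6.8226
θ=310°:   candidates: C₊=(1.3091,4.6744) cross=50.731; C₋=(5.5264,-8.3027) cross=-50.731
θ=310°:   branch + wants cross > 0 → take C=(1.3091,4.6744) (cross=50.731)
θ=310°: ex = (C−B)/|BC| = (-0.0885,0.9961); ey = (-0.9961,-0.0885)
θ=310°: P = B + 2.37·ex + 2.37·ey = (-0.6420,-0.1471)

θ=166°: -2.92 4.08
θ=221°: -3.23 1.24
θ=247°: -2.73 0.20
θ=310°: -0.64 -0.15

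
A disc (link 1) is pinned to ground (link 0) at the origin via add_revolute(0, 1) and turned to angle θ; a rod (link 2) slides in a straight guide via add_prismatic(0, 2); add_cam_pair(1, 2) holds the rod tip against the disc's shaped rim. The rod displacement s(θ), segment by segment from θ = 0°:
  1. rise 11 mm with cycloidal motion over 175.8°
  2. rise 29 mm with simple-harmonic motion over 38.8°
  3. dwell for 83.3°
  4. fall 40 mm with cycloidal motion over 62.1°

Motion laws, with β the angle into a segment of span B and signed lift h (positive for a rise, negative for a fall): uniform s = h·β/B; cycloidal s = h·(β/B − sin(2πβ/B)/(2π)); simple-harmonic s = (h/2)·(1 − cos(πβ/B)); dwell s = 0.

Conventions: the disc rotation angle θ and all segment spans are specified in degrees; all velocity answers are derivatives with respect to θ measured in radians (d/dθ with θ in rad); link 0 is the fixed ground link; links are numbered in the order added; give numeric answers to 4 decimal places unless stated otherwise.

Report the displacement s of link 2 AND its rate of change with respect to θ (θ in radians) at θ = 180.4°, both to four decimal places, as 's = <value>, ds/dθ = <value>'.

segment 1 (0° to 175.8°, cycloidal, h = 11) is passed completely: s = 0.0000 + (11) = 11.0000
θ = 180.4° falls in segment 2 (175.8° to 214.6°, simple-harmonic, h = 29): β = 180.4 − 175.8 = 4.6°, B = 38.8°; Δs = 29/2·(1 − cos(π·0.1186)) = 0.9942; s = 11.0000 + 0.9942 = 11.9942
velocity in seg [175.8°–214.6°] (simple-harmonic), θ in radians: β = 4.6° = 0.0803 rad, B = 38.8° = 0.6772 rad; ds/dθ = (πh/(2B)) sin(πβ/B) = (π·29/(2·0.6772)) sin(π·0.1186) = 24.479172 mm/rad

s = 11.9942, ds/dθ = 24.4792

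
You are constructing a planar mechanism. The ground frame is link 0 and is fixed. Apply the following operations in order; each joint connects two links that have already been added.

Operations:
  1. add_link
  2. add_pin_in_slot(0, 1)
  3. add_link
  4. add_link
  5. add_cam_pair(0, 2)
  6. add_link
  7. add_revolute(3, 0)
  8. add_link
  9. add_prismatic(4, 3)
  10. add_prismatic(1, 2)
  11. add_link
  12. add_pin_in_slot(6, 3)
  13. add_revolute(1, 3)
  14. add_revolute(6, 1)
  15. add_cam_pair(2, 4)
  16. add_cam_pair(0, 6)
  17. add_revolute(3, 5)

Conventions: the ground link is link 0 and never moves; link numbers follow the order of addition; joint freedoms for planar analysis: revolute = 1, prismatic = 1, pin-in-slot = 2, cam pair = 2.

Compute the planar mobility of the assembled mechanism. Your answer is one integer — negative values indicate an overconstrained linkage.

link 0 = ground. State L|J1|J2 = 1|0|0
+link1  2|0|0
PS(0,1) f=2→J2  2|0|1
+link2  3|0|1
+link3  4|0|1
C(0,2) f=2→J2  4|0|2
+link4  5|0|2
R(3,0) f=1→J1  5|1|2
+link5  6|1|2
P(4,3) f=1→J1  6|2|2
P(1,2) f=1→J1  6|3|2
+link6  7|3|2
PS(6,3) f=2→J2  7|3|3
R(1,3) f=1→J1  7|4|3
R(6,1) f=1→J1  7|5|3
C(2,4) f=2→J2  7|5|4
C(0,6) f=2→J2  7|5|5
R(3,5) f=1→J1  7|6|5
M = 3(7−1)−2·6−5 = 18−12−5 = 1

M = 1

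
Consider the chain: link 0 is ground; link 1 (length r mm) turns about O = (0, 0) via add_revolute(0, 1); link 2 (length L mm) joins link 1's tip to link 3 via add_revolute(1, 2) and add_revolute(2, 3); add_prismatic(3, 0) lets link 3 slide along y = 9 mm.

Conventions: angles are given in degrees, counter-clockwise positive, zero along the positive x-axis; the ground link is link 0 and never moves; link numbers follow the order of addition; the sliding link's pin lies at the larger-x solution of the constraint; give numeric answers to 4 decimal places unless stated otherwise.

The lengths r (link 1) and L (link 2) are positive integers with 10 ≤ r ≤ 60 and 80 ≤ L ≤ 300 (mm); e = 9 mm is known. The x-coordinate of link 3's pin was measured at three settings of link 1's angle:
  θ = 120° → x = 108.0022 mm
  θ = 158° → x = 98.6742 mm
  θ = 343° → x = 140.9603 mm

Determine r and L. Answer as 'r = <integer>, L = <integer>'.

constraint per measurement: (x − r cos θ)² + (r sin θ − e)² = L²
subtracting the θ₁ and θ₂ equations cancels the r² and L² terms:
r = (x₁² − x₂²) / (2[(x₁cos θ₁ + e sin θ₁) − (x₂cos θ₂ + e sin θ₂)]) = 22.9998 → r = 23
L² = (x₁ − r cos θ₁)² + (r sin θ₁ − e)² = 14399.9913 → L = 120.0000 → L = 120
check at θ₃=343°: x = 140.9603 (printed 140.9603) ✓

r = 23, L = 120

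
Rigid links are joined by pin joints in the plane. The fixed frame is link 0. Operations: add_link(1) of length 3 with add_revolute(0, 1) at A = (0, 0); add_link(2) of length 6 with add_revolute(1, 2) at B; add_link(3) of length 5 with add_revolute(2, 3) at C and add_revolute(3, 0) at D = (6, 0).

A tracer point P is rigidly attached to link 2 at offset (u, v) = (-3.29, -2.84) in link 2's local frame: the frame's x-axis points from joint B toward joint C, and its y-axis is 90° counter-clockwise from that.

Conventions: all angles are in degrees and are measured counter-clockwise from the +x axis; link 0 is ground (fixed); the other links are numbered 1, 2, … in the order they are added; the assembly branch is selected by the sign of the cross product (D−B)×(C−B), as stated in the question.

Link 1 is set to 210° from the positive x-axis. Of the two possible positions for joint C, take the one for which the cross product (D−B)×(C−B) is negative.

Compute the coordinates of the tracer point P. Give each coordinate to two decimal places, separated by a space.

A=(0,0), D=(6.00,0)
B = A + 3.00·(cos210°, sin210°) = (-2.5981, -1.5000)
|BD| = 8.7279
circle(B,6.00) ∩ circle(D,5.00): a=4.9941, h=3.3255
  candidates: C₊=(1.7502,2.6343) cross=29.024; C₋=(2.8933,-3.9177) cross=-29.024
  branch - wants cross < 0 → take C=(2.8933,-3.9177) (cross=-29.024)
ex = (C−B)/|BC| = (0.9152,-0.4029); ey = (0.4029,0.9152)
P = B + -3.29·ex + -2.84·ey = (-6.7535,-2.7735)

-6.75 -2.77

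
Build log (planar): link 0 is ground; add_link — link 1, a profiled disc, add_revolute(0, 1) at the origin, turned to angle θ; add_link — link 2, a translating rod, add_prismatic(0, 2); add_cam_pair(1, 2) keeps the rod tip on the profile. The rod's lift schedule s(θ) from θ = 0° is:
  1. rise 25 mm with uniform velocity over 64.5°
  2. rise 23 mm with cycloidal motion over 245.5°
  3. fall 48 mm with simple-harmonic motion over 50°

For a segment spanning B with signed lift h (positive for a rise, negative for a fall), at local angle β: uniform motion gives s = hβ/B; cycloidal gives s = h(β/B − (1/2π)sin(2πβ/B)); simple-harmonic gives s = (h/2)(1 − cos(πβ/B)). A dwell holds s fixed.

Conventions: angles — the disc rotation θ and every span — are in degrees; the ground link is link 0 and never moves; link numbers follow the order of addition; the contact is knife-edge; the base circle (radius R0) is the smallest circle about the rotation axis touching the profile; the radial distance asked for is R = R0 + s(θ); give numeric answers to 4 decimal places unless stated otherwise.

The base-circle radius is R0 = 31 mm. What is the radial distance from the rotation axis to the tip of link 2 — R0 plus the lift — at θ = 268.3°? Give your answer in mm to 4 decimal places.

seg 1 [0°–64.5°] uniform, h=25: full span → s += 25 → s = 25.0000
seg 2 [64.5°–310°] cycloidal, h=23: θ=268.3° here. β=203.8, B=245.5. 23·(0.8301 − sin(2π·0.8301)/(2π)) = 22.2995 → s = 47.2995
R = R0 + s = 31 + 47.2995 = 78.2995

78.2995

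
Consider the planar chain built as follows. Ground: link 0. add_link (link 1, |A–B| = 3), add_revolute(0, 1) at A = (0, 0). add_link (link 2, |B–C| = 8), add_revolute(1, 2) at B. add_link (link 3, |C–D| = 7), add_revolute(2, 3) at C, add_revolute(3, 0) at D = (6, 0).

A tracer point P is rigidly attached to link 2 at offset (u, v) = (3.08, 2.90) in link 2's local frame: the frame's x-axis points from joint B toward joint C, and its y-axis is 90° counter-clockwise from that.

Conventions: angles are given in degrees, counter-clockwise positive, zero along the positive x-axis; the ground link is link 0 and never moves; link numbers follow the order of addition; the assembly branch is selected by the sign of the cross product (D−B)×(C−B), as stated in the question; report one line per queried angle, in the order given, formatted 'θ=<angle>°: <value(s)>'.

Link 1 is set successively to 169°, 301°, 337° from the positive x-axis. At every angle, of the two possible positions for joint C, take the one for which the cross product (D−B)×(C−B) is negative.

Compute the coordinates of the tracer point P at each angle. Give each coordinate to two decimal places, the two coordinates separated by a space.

A=(0,0), D=(6.00,0)
θ=169°: B = A + 3.00·(cos169°, sin169°) = (-2.9449, 0.5724)
θ=169°: |BD| = 8.9632
θ=169°: circle(B,8.00) ∩ circle(D,7.00): a=5.3183, h=5.9762
θ=169°:   candidates: C₊=(2.7443,6.1968) cross=53.566; C₋=(1.9809,-5.7312) cross=-53.566
θ=169°:   branch - wants cross < 0 → take C=(1.9809,-5.7312) (cross=-53.566)
θ=169°: ex = (C−B)/|BC| = (0.6157,-0.7880); ey = (0.7880,0.6157)
θ=169°: P = B + 3.08·ex + 2.90·ey = (1.2366,-0.0689)
θ=301°: B = A + 3.00·(cos301°, sin301°) = (1.5451, -2.5715)
θ=301°: |BD| = 5.1438
θ=301°: circle(B,8.00) ∩ circle(D,7.00): a=4.0300, h=6.9108
θ=301°:   candidates: C₊=(1.5805,5.4284) cross=35.548; C₋=(8.4902,-6.5421) cross=-35.548
θ=301°:   branch - wants cross < 0 → take C=(8.4902,-6.5421) (cross=-35.548)
θ=301°: ex = (C−B)/|BC| = (0.8681,-0.4963); ey = (0.4963,0.8681)
θ=301°: P = B + 3.08·ex + 2.90·ey = (5.6583,-1.5826)
θ=337°: B = A + 3.00·(cos337°, sin337°) = (2.7615, -1.1722)
θ=337°: |BD| = 3.4441
θ=337°: circle(B,8.00) ∩ circle(D,7.00): a=3.8997, h=6.9852
θ=337°:   candidates: C₊=(4.0510,6.7232) cross=24.058; C₋=(8.8058,-6.4131) cross=-24.058
θ=337°:   branch - wants cross < 0 → take C=(8.8058,-6.4131) (cross=-24.058)
θ=337°: ex = (C−B)/|BC| = (0.7555,-0.6551); ey = (0.6551,0.7555)
θ=337°: P = B + 3.08·ex + 2.90·ey = (6.9884,-0.9989)

θ=169°: 1.24 -0.07
θ=301°: 5.66 -1.58
θ=337°: 6.99 -1.00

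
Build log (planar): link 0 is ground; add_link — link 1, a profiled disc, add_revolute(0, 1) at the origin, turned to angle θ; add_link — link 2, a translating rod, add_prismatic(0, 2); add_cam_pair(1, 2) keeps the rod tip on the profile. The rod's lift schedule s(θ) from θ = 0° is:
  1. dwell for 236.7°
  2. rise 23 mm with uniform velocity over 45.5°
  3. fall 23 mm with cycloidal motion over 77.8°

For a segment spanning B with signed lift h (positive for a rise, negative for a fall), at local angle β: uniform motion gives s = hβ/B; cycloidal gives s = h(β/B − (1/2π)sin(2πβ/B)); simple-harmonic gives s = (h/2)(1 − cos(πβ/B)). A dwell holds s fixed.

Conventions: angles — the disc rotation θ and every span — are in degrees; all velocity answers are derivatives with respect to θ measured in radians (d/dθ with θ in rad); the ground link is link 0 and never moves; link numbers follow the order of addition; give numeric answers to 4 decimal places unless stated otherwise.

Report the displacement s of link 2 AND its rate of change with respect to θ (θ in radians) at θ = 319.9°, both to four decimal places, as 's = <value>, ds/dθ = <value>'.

seg 1 [0°–236.7°] dwell: s stays 0.0000
seg 2 [236.7°–282.2°] uniform, h=23: full span → s += 23 → s = 23.0000
seg 3 [282.2°–360°] cycloidal, h=-23: θ=319.9° here. β=37.7, B=77.8. -23·(0.4846 − sin(2π·0.4846)/(2π)) = -10.7910 → s = 12.2090
velocity in seg [282.2°–360°] (cycloidal), θ in radians: β = 37.7° = 0.6580 rad, B = 77.8° = 1.3579 rad; ds/dθ = (h/B)(1 − cos(2πβ/B)) = ((-23)/1.3579)(1 − cos(2π·0.4846)) = -33.797201 mm/rad

s = 12.2090, ds/dθ = -33.7972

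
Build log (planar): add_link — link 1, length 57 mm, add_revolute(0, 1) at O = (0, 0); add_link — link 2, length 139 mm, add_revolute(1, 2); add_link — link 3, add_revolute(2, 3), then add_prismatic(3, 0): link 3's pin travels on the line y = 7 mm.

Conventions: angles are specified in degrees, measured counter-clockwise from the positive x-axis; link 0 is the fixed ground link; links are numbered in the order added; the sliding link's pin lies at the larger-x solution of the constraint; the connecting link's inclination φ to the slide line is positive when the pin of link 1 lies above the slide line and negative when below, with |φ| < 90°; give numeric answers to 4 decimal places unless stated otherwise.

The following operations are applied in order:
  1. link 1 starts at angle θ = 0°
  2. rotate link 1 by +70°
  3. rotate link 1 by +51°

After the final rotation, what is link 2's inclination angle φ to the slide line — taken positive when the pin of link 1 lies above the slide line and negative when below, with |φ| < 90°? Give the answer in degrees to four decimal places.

geometry: r = 57 mm, L = 139 mm, e = 7 mm; θ starts at 0°
rotate link 1 by +70°: θ ← 0° +70° = 70°
rotate link 1 by +51°: θ ← 70° +51° = 121°
h = r sin θ − e = 48.858536 − 7 = 41.858536
sin φ = h / L = 41.858536 / 139 = 0.30114055
φ = arcsin(0.30114055) = 17.526120°

17.5261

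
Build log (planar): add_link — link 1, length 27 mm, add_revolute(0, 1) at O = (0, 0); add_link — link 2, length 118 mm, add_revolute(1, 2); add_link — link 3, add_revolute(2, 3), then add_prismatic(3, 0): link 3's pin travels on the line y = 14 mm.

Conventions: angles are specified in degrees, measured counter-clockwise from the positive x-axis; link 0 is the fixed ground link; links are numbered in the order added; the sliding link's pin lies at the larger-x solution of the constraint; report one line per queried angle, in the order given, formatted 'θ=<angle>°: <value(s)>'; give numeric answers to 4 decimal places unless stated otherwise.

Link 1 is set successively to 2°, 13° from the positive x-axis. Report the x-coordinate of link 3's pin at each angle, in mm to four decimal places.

geometry: r = 27 mm, L = 118 mm, e = 14 mm
θ=2°: crank pin P = (r cos θ, r sin θ) = (26.983552, 0.942286)
θ=2°: h = r sin θ − e = 0.942286 − 14 = -13.057714
θ=2°: x = r cos θ + √(L² − h²) = 26.983552 + 117.275301 = 144.258853
θ=13°: crank pin P = (r cos θ, r sin θ) = (26.307992, 6.073678)
θ=13°: h = r sin θ − e = 6.073678 − 14 = -7.926322
θ=13°: x = r cos θ + √(L² − h²) = 26.307992 + 117.733485 = 144.041476

θ=2°: 144.2589
θ=13°: 144.0415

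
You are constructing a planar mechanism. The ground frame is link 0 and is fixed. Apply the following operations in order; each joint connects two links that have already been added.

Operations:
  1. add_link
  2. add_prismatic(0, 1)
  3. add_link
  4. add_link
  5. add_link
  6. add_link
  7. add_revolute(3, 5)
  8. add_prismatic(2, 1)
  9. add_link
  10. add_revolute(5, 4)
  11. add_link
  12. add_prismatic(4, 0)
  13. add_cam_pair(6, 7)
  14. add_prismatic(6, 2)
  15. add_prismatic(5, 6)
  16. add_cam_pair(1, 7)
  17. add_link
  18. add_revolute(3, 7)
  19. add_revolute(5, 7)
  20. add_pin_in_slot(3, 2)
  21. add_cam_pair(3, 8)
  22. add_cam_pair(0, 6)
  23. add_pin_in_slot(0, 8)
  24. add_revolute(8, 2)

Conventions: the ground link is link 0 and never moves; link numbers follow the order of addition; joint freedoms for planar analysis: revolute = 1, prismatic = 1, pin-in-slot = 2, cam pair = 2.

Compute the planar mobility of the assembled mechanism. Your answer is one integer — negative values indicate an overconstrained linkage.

L=1 J1=0 J2=0
add link → L=2 J1=0 J2=0
P@0,1 dof=1 J1 → L=2 J1=1 J2=0
add link → L=3 J1=1 J2=0
add link → L=4 J1=1 J2=0
add link → L=5 J1=1 J2=0
add link → L=6 J1=1 J2=0
R@3,5 dof=1 J1 → L=6 J1=2 J2=0
P@2,1 dof=1 J1 → L=6 J1=3 J2=0
add link → L=7 J1=3 J2=0
R@5,4 dof=1 J1 → L=7 J1=4 J2=0
add link → L=8 J1=4 J2=0
P@4,0 dof=1 J1 → L=8 J1=5 J2=0
C@6,7 dof=2 J2 → L=8 J1=5 J2=1
P@6,2 dof=1 J1 → L=8 J1=6 J2=1
P@5,6 dof=1 J1 → L=8 J1=7 J2=1
C@1,7 dof=2 J2 → L=8 J1=7 J2=2
add link → L=9 J1=7 J2=2
R@3,7 dof=1 J1 → L=9 J1=8 J2=2
R@5,7 dof=1 J1 → L=9 J1=9 J2=2
PS@3,2 dof=2 J2 → L=9 J1=9 J2=3
C@3,8 dof=2 J2 → L=9 J1=9 J2=4
C@0,6 dof=2 J2 → L=9 J1=9 J2=5
PS@0,8 dof=2 J2 → L=9 J1=9 J2=6
R@8,2 dof=1 J1 → L=9 J1=10 J2=6
M=3(L−1)−2J1−J2=3·8−2·10−6=-2

M = -2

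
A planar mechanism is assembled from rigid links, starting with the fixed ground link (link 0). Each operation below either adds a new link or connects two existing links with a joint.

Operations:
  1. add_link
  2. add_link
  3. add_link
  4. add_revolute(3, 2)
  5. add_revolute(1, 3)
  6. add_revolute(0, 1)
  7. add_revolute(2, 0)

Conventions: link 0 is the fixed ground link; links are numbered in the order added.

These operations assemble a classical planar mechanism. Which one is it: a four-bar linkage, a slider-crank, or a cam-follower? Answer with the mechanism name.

links: 4 (incl. ground); joints: 4 revolute, 0 prismatic, 0 higher (cam) pair, forming one closed loop
4 links in a single 4R loop → four-bar linkage

four-bar linkage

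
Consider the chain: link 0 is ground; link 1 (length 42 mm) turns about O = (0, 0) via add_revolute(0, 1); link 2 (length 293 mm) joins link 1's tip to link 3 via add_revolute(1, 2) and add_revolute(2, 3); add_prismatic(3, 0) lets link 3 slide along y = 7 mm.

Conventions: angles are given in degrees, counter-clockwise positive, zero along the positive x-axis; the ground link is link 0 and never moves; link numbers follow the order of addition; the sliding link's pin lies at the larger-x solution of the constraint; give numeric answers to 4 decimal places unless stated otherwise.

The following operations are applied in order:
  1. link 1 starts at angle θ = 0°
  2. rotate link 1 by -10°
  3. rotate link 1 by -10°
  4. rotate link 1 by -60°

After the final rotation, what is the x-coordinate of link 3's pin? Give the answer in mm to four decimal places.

geometry: r = 42 mm, L = 293 mm, e = 7 mm; θ starts at 0°
rotate link 1 by -10°: θ ← 0° -10° = -10°
rotate link 1 by -10°: θ ← -10° -10° = -20°
rotate link 1 by -60°: θ ← -20° -60° = -80°
crank pin P = (r cos θ, r sin θ) = (7.293223, -41.361926)
h = r sin θ − e = -41.361926 − 7 = -48.361926
x = r cos θ + √(L² − h²) = 7.293223 + 288.981183 = 296.274406

296.2744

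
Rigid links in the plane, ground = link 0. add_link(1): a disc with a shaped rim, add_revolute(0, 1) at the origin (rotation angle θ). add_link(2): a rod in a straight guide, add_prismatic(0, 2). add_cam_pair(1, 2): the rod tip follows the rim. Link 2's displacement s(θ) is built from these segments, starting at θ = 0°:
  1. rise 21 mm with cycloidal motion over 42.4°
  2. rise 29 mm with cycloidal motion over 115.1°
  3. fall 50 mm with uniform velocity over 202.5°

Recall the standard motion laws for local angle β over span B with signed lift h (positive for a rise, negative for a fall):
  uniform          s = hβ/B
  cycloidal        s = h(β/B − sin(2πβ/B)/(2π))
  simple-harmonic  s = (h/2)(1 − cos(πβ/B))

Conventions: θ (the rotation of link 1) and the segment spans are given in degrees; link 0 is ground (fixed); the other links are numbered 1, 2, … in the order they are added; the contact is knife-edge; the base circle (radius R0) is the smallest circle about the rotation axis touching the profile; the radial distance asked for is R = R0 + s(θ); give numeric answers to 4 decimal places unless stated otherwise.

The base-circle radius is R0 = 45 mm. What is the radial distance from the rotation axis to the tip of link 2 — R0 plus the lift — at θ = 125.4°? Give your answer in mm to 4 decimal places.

segment 1 (0° to 42.4°, cycloidal, h = 21) is passed completely: s = 0.0000 + (21) = 21.0000
θ = 125.4° falls in segment 2 (42.4° to 157.5°, cycloidal, h = 29): β = 125.4 − 42.4 = 83°, B = 115.1°; Δs = 29·(0.7211 − sin(2π·0.7211)/(2π)) = 25.4519; s = 21.0000 + 25.4519 = 46.4519
R = R0 + s = 45 + 46.4519 = 91.4519

91.4519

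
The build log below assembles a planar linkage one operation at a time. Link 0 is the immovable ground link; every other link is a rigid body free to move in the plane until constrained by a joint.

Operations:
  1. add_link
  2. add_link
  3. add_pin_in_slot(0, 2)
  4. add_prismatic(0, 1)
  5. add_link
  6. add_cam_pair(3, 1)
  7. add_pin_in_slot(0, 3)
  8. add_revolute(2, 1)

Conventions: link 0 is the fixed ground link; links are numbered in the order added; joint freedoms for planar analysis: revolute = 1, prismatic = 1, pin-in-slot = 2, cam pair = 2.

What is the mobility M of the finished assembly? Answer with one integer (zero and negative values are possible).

(L,J1,J2)=(1,0,0); link0 fixed
link1: (2,0,0)
link2: (3,0,0)
PS 0-2 [J2]: (3,0,1)
P 0-1 [J1]: (3,1,1)
link3: (4,1,1)
C 3-1 [J2]: (4,1,2)
PS 0-3 [J2]: (4,1,3)
R 2-1 [J1]: (4,2,3)
Grübler: 3·3 − 2·2 − 3 = 2

M = 2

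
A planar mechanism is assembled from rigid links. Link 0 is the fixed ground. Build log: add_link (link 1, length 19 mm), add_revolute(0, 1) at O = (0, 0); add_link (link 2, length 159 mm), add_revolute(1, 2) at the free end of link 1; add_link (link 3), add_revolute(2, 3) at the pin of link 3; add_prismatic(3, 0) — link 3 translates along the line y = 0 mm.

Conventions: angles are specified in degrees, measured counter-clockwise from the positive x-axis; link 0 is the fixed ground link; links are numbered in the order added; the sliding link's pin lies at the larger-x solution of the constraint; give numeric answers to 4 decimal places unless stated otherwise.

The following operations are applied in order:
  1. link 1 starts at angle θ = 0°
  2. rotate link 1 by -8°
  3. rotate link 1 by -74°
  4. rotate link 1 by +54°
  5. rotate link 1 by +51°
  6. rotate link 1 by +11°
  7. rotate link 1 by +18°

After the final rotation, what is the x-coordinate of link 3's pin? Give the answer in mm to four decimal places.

geometry: r = 19 mm, L = 159 mm, e = 0 mm; θ starts at 0°
rotate link 1 by -8°: θ ← 0° -8° = -8°
rotate link 1 by -74°: θ ← -8° -74° = -82°
rotate link 1 by +54°: θ ← -82° +54° = -28°
rotate link 1 by +51°: θ ← -28° +51° = 23°
rotate link 1 by +11°: θ ← 23° +11° = 34°
rotate link 1 by +18°: θ ← 34° +18° = 52°
crank pin P = (r cos θ, r sin θ) = (11.697568, 14.972204)
h = r sin θ − e = 14.972204 − 0 = 14.972204
x = r cos θ + √(L² − h²) = 11.697568 + 158.293503 = 169.991071

169.9911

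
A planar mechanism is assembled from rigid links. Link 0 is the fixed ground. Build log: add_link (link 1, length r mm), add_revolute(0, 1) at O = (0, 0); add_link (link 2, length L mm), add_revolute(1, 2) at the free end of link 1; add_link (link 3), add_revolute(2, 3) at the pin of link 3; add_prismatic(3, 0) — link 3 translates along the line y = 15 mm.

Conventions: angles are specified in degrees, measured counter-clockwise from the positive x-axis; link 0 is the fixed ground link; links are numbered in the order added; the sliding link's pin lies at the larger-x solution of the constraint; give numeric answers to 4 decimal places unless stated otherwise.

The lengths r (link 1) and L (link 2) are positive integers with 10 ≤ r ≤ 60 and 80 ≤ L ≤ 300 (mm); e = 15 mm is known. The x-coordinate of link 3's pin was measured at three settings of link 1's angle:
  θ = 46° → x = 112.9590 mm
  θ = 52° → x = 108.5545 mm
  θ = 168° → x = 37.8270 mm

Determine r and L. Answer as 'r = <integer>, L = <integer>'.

constraint per measurement: (x − r cos θ)² + (r sin θ − e)² = L²
subtracting the θ₁ and θ₂ equations cancels the r² and L² terms:
r = (x₁² − x₂²) / (2[(x₁cos θ₁ + e sin θ₁) − (x₂cos θ₂ + e sin θ₂)]) = 45.9997 → r = 46
L² = (x₁ − r cos θ₁)² + (r sin θ₁ − e)² = 6888.9986 → L = 83.0000 → L = 83
check at θ₃=168°: x = 37.8270 (printed 37.8270) ✓

r = 46, L = 83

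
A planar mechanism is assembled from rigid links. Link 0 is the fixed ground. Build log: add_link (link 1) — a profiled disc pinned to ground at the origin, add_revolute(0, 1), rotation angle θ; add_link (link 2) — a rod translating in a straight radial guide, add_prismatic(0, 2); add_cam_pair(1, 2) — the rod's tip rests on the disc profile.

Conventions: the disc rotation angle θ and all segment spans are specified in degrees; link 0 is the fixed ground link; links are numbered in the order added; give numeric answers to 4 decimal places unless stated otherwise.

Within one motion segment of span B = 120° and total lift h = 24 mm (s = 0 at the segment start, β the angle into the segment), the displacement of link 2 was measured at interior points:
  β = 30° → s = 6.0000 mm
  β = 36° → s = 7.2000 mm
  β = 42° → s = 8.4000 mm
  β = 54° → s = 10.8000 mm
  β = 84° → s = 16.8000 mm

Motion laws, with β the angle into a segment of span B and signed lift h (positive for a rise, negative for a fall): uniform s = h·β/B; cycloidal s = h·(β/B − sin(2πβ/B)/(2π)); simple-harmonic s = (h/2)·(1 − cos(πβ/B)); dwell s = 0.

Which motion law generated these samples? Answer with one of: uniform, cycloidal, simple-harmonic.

candidates at β/B = r: uniform s = h·r (linear in β); cycloidal s = h·(r − sin(2πr)/(2π)); simple-harmonic s = (h/2)(1 − cos(πr))
β=30°: printed 6.0000 | uniform 6.0000, cycloidal 2.1803, simple-harmonic 3.5147
β=36°: printed 7.2000 | uniform 7.2000, cycloidal 3.5672, simple-harmonic 4.9466
β=42°: printed 8.4000 | uniform 8.4000, cycloidal 5.3098, simple-harmonic 6.5521
β=54°: printed 10.8000 | uniform 10.8000, cycloidal 9.6196, simple-harmonic 10.1228
β=84°: printed 16.8000 | uniform 16.8000, cycloidal 20.4328, simple-harmonic 19.0534
only one law matches every sample → uniform

uniform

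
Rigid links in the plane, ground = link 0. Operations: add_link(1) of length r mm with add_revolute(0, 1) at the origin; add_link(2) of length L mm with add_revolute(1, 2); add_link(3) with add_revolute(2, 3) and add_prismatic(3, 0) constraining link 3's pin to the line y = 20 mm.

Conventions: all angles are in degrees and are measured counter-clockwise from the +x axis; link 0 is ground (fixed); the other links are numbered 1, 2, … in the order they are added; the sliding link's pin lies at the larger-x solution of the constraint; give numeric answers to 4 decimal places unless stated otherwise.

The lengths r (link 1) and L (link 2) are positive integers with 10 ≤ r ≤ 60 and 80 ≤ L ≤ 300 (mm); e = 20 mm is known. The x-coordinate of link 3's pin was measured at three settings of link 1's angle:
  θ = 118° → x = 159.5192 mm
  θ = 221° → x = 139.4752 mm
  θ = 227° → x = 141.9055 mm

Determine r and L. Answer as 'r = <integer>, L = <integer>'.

constraint per measurement: (x − r cos θ)² + (r sin θ − e)² = L²
subtracting the θ₁ and θ₂ equations cancels the r² and L² terms:
r = (x₁² − x₂²) / (2[(x₁cos θ₁ + e sin θ₁) − (x₂cos θ₂ + e sin θ₂)]) = 48.9999 → r = 49
L² = (x₁ − r cos θ₁)² + (r sin θ₁ − e)² = 33855.9912 → L = 184.0000 → L = 184
check at θ₃=227°: x = 141.9055 (printed 141.9055) ✓

r = 49, L = 184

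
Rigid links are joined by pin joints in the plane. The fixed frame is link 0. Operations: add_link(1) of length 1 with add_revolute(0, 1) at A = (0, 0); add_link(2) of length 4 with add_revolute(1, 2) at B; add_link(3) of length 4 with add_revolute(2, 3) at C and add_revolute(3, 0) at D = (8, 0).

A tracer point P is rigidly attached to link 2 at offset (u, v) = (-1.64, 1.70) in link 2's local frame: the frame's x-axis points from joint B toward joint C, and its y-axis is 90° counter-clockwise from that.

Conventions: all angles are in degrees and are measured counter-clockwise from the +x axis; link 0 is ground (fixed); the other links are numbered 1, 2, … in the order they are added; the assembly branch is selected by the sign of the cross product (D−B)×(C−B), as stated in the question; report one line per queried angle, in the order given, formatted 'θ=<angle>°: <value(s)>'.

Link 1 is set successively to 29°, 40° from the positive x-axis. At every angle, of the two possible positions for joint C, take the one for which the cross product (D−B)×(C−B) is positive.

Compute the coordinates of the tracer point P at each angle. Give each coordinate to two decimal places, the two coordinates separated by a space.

A=(0,0), D=(8.00,0)
θ=29°: B = A + 1.00·(cos29°, sin29°) = (0.8746, 0.4848)
θ=29°: |BD| = 7.1419
θ=29°: circle(B,4.00) ∩ circle(D,4.00): a=3.5709, h=1.8024
θ=29°:   candidates: C₊=(4.5597,2.0406) cross=12.872; C₋=(4.3150,-1.5558) cross=-12.872
θ=29°:   branch + wants cross > 0 → take C=(4.5597,2.0406) (cross=12.872)
θ=29°: ex = (C−B)/|BC| = (0.9213,0.3889); ey = (-0.3889,0.9213)
θ=29°: P = B + -1.64·ex + 1.70·ey = (-1.2975,1.4131)
θ=40°: B = A + 1.00·(cos40°, sin40°) = (0.7660, 0.6428)
θ=40°: |BD| = 7.2625
θ=40°: circle(B,4.00) ∩ circle(D,4.00): a=3.6312, h=1.6776
θ=40°:   candidates: C₊=(4.5315,1.9924) cross=12.183; C₋=(4.2345,-1.3496) cross=-12.183
θ=40°:   branch + wants cross > 0 → take C=(4.5315,1.9924) (cross=12.183)
θ=40°: ex = (C−B)/|BC| = (0.9414,0.3374); ey = (-0.3374,0.9414)
θ=40°: P = B + -1.64·ex + 1.70·ey = (-1.3514,1.6898)

θ=29°: -1.30 1.41
θ=40°: -1.35 1.69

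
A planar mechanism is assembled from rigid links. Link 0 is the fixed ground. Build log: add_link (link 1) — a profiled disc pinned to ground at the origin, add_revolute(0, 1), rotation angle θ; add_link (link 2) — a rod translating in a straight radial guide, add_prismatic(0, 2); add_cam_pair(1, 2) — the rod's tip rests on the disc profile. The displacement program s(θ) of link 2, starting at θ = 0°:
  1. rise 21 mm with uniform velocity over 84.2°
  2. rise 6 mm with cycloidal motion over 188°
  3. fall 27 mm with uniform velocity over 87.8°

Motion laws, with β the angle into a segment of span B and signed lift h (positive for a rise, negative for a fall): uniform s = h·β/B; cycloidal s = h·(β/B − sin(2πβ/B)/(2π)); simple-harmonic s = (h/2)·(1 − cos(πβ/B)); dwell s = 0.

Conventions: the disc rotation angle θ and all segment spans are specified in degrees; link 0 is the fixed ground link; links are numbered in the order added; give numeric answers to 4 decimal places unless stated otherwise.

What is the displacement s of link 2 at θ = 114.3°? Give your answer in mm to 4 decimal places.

seg 1 [0°–84.2°] uniform, h=21: full span → s += 21 → s = 21.0000
seg 2 [84.2°–272.2°] cycloidal, h=6: θ=114.3° here. β=30.1, B=188. 6·(0.1601 − sin(2π·0.1601)/(2π)) = 0.1540 → s = 21.1540

21.1540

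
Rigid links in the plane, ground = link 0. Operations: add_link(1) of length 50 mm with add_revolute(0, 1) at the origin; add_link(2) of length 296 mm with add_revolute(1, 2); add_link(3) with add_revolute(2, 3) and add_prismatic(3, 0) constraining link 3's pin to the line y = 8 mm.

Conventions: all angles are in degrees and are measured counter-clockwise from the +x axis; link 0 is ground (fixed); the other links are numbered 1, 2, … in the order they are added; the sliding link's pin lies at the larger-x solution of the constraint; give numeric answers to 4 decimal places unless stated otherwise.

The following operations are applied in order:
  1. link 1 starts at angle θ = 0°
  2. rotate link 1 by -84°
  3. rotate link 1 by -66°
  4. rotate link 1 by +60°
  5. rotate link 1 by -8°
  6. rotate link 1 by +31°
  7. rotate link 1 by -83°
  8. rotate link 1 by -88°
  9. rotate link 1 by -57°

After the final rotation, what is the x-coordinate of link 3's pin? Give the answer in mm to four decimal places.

geometry: r = 50 mm, L = 296 mm, e = 8 mm; θ starts at 0°
rotate link 1 by -84°: θ ← 0° -84° = -84°
rotate link 1 by -66°: θ ← -84° -66° = -150°
rotate link 1 by +60°: θ ← -150° +60° = -90°
rotate link 1 by -8°: θ ← -90° -8° = -98°
rotate link 1 by +31°: θ ← -98° +31° = -67°
rotate link 1 by -83°: θ ← -67° -83° = -150°
rotate link 1 by -88°: θ ← -150° -88° = -238°
rotate link 1 by -57°: θ ← -238° -57° = -295°
crank pin P = (r cos θ, r sin θ) = (21.130913, 45.315389)
h = r sin θ − e = 45.315389 − 8 = 37.315389
x = r cos θ + √(L² − h²) = 21.130913 + 293.638488 = 314.769401

314.7694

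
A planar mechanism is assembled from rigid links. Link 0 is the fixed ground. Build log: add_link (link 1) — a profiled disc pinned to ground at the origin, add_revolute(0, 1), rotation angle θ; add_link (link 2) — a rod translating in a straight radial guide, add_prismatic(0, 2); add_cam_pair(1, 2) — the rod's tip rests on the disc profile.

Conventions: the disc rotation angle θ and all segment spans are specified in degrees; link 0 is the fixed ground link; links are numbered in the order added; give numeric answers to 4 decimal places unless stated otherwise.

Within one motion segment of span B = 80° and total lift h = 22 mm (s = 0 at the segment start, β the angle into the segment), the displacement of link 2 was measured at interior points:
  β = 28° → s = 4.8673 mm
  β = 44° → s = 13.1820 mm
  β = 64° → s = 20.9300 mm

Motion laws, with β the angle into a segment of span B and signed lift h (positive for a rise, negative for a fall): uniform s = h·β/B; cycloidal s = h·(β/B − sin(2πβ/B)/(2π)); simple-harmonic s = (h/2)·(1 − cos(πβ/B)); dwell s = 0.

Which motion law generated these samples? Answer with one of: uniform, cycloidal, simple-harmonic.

candidates at β/B = r: uniform s = h·r (linear in β); cycloidal s = h·(r − sin(2πr)/(2π)); simple-harmonic s = (h/2)(1 − cos(πr))
β=28°: printed 4.8673 | uniform 7.7000, cycloidal 4.8673, simple-harmonic 6.0061
β=44°: printed 13.1820 | uniform 12.1000, cycloidal 13.1820, simple-harmonic 12.7208
β=64°: printed 20.9300 | uniform 17.6000, cycloidal 20.9300, simple-harmonic 19.8992
only one law matches every sample → cycloidal

cycloidal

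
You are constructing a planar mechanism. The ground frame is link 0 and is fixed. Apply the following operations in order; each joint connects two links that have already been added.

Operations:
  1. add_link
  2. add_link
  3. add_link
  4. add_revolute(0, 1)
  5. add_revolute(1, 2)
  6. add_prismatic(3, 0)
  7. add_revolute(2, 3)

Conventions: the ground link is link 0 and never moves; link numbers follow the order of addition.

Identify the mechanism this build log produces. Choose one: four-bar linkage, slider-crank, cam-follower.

links: 4 (incl. ground); joints: 3 revolute, 1 prismatic, 0 higher (cam) pair, forming one closed loop
4 links, 3 revolutes + 1 prismatic in one loop → slider-crank

slider-crank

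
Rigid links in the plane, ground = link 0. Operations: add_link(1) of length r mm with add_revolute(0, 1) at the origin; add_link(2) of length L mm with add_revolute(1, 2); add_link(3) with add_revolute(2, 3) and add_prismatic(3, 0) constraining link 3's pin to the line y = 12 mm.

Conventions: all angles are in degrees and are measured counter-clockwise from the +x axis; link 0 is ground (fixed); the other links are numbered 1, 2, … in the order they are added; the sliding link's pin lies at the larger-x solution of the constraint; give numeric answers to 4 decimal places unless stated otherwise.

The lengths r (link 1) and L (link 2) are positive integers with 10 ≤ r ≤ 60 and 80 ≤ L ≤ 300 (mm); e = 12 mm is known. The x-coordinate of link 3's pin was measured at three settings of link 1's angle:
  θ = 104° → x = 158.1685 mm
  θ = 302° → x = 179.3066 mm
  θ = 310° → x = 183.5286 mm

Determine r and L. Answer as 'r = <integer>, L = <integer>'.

constraint per measurement: (x − r cos θ)² + (r sin θ − e)² = L²
subtracting the θ₁ and θ₂ equations cancels the r² and L² terms:
r = (x₁² − x₂²) / (2[(x₁cos θ₁ + e sin θ₁) − (x₂cos θ₂ + e sin θ₂)]) = 32.0000 → r = 32
L² = (x₁ − r cos θ₁)² + (r sin θ₁ − e)² = 27889.0104 → L = 167.0000 → L = 167
check at θ₃=310°: x = 183.5286 (printed 183.5286) ✓

r = 32, L = 167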